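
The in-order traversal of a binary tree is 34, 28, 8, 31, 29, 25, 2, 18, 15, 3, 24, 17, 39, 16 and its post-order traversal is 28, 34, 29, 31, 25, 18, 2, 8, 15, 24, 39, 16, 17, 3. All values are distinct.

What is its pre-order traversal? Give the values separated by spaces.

The last element of post-order is the root; it splits in-order into left and right subtrees.
Root 3: left subtree has 9 nodes {34, 28, 8, 31, 29, 25, 2, 18, 15}, right has 4 {24, 17, 39, 16}.
  Root 15: left subtree has 8 nodes {34, 28, 8, 31, 29, 25, 2, 18}, right has 0 { }.
    Root 8: left subtree has 2 nodes {34, 28}, right has 5 {31, 29, 25, 2, 18}.
      Root 34: left subtree has 0 nodes { }, right has 1 {28}.
      Root 2: left subtree has 3 nodes {31, 29, 25}, right has 1 {18}.
        Root 25: left subtree has 2 nodes {31, 29}, right has 0 { }.
          Root 31: left subtree has 0 nodes { }, right has 1 {29}.
  Root 17: left subtree has 1 node {24}, right has 2 {39, 16}.
    Root 16: left subtree has 1 node {39}, right has 0 { }.

3 15 8 34 28 2 25 31 29 18 17 24 16 39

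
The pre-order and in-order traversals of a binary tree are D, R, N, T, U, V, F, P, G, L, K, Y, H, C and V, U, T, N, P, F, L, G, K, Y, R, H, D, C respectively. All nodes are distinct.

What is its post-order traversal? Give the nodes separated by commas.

The first element of pre-order is the root; it splits in-order into left and right subtrees.
Root D: left subtree has 12 nodes {V, U, T, N, P, F, L, G, K, Y, R, H}, right has 1 {C}.
  Root R: left subtree has 10 nodes {V, U, T, N, P, F, L, G, K, Y}, right has 1 {H}.
    Root N: left subtree has 3 nodes {V, U, T}, right has 6 {P, F, L, G, K, Y}.
      Root T: left subtree has 2 nodes {V, U}, right has 0 { }.
        Root U: left subtree has 1 node {V}, right has 0 { }.
      Root F: left subtree has 1 node {P}, right has 4 {L, G, K, Y}.
        Root G: left subtree has 1 node {L}, right has 2 {K, Y}.
          Root K: left subtree has 0 nodes { }, right has 1 {Y}.

V, U, T, P, L, Y, K, G, F, N, H, R, C, D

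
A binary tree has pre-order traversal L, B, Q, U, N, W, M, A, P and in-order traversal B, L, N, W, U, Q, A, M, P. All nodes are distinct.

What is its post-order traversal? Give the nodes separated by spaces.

B W N U A P M Q L

The first element of pre-order is the root; it splits in-order into left and right subtrees.
Root L: left subtree has 1 node {B}, right has 7 {N, W, U, Q, A, M, P}.
  Root Q: left subtree has 3 nodes {N, W, U}, right has 3 {A, M, P}.
    Root U: left subtree has 2 nodes {N, W}, right has 0 { }.
      Root N: left subtree has 0 nodes { }, right has 1 {W}.
    Root M: left subtree has 1 node {A}, right has 1 {P}.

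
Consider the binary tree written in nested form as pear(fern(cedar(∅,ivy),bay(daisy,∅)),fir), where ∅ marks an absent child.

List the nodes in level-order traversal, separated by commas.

Level-order visits nodes level by level from the root, left to right within each level.
Level 0: pear
Level 1: fern, fir
Level 2: cedar, bay
Level 3: ivy, daisy

pear, fern, fir, cedar, bay, ivy, daisy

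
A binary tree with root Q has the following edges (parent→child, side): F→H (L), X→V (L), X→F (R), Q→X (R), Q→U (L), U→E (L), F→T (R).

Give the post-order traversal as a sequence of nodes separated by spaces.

Post-order visits the left subtree, then the right subtree, then the node.
At Q: go left to U.
  At U: go left to E.
    E is a leaf — visit E.
  At U: no right child.
  Visit U.
At Q: go right to X.
  At X: go left to V.
    V is a leaf — visit V.
  At X: go right to F.
    At F: go left to H.
      H is a leaf — visit H.
    At F: go right to T.
      T is a leaf — visit T.
    Visit F.
  Visit X.
Visit Q.

E U V H T F X Q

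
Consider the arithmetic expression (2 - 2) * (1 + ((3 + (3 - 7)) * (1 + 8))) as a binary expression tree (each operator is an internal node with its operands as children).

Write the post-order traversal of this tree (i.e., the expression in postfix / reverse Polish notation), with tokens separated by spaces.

2 2 - 1 3 3 7 - + 1 8 + * + *

Post-order on an expression tree gives postfix notation: for each operator, emit left operand, right operand, then the operator.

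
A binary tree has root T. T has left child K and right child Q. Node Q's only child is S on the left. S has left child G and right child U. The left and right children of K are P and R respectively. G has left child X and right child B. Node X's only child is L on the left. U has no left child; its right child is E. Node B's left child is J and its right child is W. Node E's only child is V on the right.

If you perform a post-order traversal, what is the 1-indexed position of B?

Post-order visits the left subtree, then the right subtree, then the node.
At T: go left to K.
  At K: go left to P.
    P is a leaf — visit P.
  At K: go right to R.
    R is a leaf — visit R.
  Visit K.
At T: go right to Q.
  At Q: go left to S.
    At S: go left to G.
      At G: go left to X.
        At X: go left to L.
          L is a leaf — visit L.
        At X: no right child.
        Visit X.
      At G: go right to B.
        At B: go left to J.
          J is a leaf — visit J.
        At B: go right to W.
          W is a leaf — visit W.
        Visit B.
      Visit G.
    At S: go right to U.
      At U: no left child.
      At U: go right to E.
        At E: no left child.
        At E: go right to V.
          V is a leaf — visit V.
        Visit E.
      Visit U.
    Visit S.
  At Q: no right child.
  Visit Q.
Visit T.
Full post-order sequence: P, R, K, L, X, J, W, B, G, V, E, U, S, Q, T.

8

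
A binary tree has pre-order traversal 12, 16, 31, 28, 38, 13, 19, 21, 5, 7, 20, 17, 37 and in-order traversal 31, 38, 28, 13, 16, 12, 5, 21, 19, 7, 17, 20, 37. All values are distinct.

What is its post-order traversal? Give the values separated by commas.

38, 13, 28, 31, 16, 5, 21, 17, 37, 20, 7, 19, 12

The first element of pre-order is the root; it splits in-order into left and right subtrees.
Root 12: left subtree has 5 nodes {31, 38, 28, 13, 16}, right has 7 {5, 21, 19, 7, 17, 20, 37}.
  Root 16: left subtree has 4 nodes {31, 38, 28, 13}, right has 0 { }.
    Root 31: left subtree has 0 nodes { }, right has 3 {38, 28, 13}.
      Root 28: left subtree has 1 node {38}, right has 1 {13}.
  Root 19: left subtree has 2 nodes {5, 21}, right has 4 {7, 17, 20, 37}.
    Root 21: left subtree has 1 node {5}, right has 0 { }.
    Root 7: left subtree has 0 nodes { }, right has 3 {17, 20, 37}.
      Root 20: left subtree has 1 node {17}, right has 1 {37}.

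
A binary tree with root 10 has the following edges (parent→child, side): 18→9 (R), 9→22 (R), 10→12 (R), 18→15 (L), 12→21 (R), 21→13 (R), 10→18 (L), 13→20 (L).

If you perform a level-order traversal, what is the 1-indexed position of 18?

2

Level-order visits nodes level by level from the root, left to right within each level.
Level 0: 10
Level 1: 18, 12
Level 2: 15, 9, 21
Level 3: 22, 13
Level 4: 20
Full level-order sequence: 10, 18, 12, 15, 9, 21, 22, 13, 20.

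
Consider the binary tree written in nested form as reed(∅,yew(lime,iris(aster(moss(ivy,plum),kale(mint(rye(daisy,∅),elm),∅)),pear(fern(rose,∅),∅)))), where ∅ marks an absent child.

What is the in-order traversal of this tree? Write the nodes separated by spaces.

In-order visits the left subtree, then the node, then the right subtree.
At reed: no left child.
Visit reed.
At reed: go right to yew.
  At yew: go left to lime.
    lime is a leaf — visit lime.
  Visit yew.
  At yew: go right to iris.
    At iris: go left to aster.
      At aster: go left to moss.
        At moss: go left to ivy.
          ivy is a leaf — visit ivy.
        Visit moss.
        At moss: go right to plum.
          plum is a leaf — visit plum.
      Visit aster.
      At aster: go right to kale.
        At kale: go left to mint.
          At mint: go left to rye.
            At rye: go left to daisy.
              daisy is a leaf — visit daisy.
            Visit rye.
            At rye: no right child.
          Visit mint.
          At mint: go right to elm.
            elm is a leaf — visit elm.
        Visit kale.
        At kale: no right child.
    Visit iris.
    At iris: go right to pear.
      At pear: go left to fern.
        At fern: go left to rose.
          rose is a leaf — visit rose.
        Visit fern.
        At fern: no right child.
      Visit pear.
      At pear: no right child.

reed lime yew ivy moss plum aster daisy rye mint elm kale iris rose fern pear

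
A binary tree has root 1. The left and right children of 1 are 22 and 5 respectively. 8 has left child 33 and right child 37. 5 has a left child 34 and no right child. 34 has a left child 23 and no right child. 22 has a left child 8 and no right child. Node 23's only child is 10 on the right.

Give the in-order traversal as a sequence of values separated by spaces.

33 8 37 22 1 23 10 34 5

In-order visits the left subtree, then the node, then the right subtree.
At 1: go left to 22.
  At 22: go left to 8.
    At 8: go left to 33.
      33 is a leaf — visit 33.
    Visit 8.
    At 8: go right to 37.
      37 is a leaf — visit 37.
  Visit 22.
  At 22: no right child.
Visit 1.
At 1: go right to 5.
  At 5: go left to 34.
    At 34: go left to 23.
      At 23: no left child.
      Visit 23.
      At 23: go right to 10.
        10 is a leaf — visit 10.
    Visit 34.
    At 34: no right child.
  Visit 5.
  At 5: no right child.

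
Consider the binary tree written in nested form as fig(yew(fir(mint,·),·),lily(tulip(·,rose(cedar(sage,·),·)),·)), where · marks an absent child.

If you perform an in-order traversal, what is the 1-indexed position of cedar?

In-order visits the left subtree, then the node, then the right subtree.
At fig: go left to yew.
  At yew: go left to fir.
    At fir: go left to mint.
      mint is a leaf — visit mint.
    Visit fir.
    At fir: no right child.
  Visit yew.
  At yew: no right child.
Visit fig.
At fig: go right to lily.
  At lily: go left to tulip.
    At tulip: no left child.
    Visit tulip.
    At tulip: go right to rose.
      At rose: go left to cedar.
        At cedar: go left to sage.
          sage is a leaf — visit sage.
        Visit cedar.
        At cedar: no right child.
      Visit rose.
      At rose: no right child.
  Visit lily.
  At lily: no right child.
Full in-order sequence: mint, fir, yew, fig, tulip, sage, cedar, rose, lily.

7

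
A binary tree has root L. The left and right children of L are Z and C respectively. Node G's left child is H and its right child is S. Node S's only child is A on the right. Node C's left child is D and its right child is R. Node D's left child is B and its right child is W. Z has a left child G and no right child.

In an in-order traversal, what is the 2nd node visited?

G

In-order visits the left subtree, then the node, then the right subtree.
At L: go left to Z.
  At Z: go left to G.
    At G: go left to H.
      H is a leaf — visit H.
    Visit G.
    At G: go right to S.
      At S: no left child.
      Visit S.
      At S: go right to A.
        A is a leaf — visit A.
  Visit Z.
  At Z: no right child.
Visit L.
At L: go right to C.
  At C: go left to D.
    At D: go left to B.
      B is a leaf — visit B.
    Visit D.
    At D: go right to W.
      W is a leaf — visit W.
  Visit C.
  At C: go right to R.
    R is a leaf — visit R.
Full in-order sequence: H, G, S, A, Z, L, B, D, W, C, R.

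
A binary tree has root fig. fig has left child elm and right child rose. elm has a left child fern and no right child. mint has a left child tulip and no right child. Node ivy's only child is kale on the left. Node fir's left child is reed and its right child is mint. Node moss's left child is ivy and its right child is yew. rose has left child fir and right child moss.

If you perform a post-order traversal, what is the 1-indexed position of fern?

Post-order visits the left subtree, then the right subtree, then the node.
At fig: go left to elm.
  At elm: go left to fern.
    fern is a leaf — visit fern.
  At elm: no right child.
  Visit elm.
At fig: go right to rose.
  At rose: go left to fir.
    At fir: go left to reed.
      reed is a leaf — visit reed.
    At fir: go right to mint.
      At mint: go left to tulip.
        tulip is a leaf — visit tulip.
      At mint: no right child.
      Visit mint.
    Visit fir.
  At rose: go right to moss.
    At moss: go left to ivy.
      At ivy: go left to kale.
        kale is a leaf — visit kale.
      At ivy: no right child.
      Visit ivy.
    At moss: go right to yew.
      yew is a leaf — visit yew.
    Visit moss.
  Visit rose.
Visit fig.
Full post-order sequence: fern, elm, reed, tulip, mint, fir, kale, ivy, yew, moss, rose, fig.

1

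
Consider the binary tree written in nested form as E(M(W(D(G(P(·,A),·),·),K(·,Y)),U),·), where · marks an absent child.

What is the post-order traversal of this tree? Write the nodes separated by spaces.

Post-order visits the left subtree, then the right subtree, then the node.
At E: go left to M.
  At M: go left to W.
    At W: go left to D.
      At D: go left to G.
        At G: go left to P.
          At P: no left child.
          At P: go right to A.
            A is a leaf — visit A.
          Visit P.
        At G: no right child.
        Visit G.
      At D: no right child.
      Visit D.
    At W: go right to K.
      At K: no left child.
      At K: go right to Y.
        Y is a leaf — visit Y.
      Visit K.
    Visit W.
  At M: go right to U.
    U is a leaf — visit U.
  Visit M.
At E: no right child.
Visit E.

A P G D Y K W U M E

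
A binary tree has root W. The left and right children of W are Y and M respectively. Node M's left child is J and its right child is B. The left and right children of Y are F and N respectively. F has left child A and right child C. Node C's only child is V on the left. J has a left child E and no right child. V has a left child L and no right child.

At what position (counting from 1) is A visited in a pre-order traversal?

4

Pre-order visits the node, then its left subtree, then its right subtree.
Visit W.
At W: go left to Y.
  Visit Y.
  At Y: go left to F.
    Visit F.
    At F: go left to A.
      A is a leaf — visit A.
    At F: go right to C.
      Visit C.
      At C: go left to V.
        Visit V.
        At V: go left to L.
          L is a leaf — visit L.
        At V: no right child.
      At C: no right child.
  At Y: go right to N.
    N is a leaf — visit N.
At W: go right to M.
  Visit M.
  At M: go left to J.
    Visit J.
    At J: go left to E.
      E is a leaf — visit E.
    At J: no right child.
  At M: go right to B.
    B is a leaf — visit B.
Full pre-order sequence: W, Y, F, A, C, V, L, N, M, J, E, B.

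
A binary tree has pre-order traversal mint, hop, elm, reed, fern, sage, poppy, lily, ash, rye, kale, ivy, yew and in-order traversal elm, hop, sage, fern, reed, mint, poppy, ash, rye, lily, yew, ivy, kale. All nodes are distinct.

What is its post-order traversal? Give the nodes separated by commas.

elm, sage, fern, reed, hop, rye, ash, yew, ivy, kale, lily, poppy, mint

The first element of pre-order is the root; it splits in-order into left and right subtrees.
Root mint: left subtree has 5 nodes {elm, hop, sage, fern, reed}, right has 7 {poppy, ash, rye, lily, yew, ivy, kale}.
  Root hop: left subtree has 1 node {elm}, right has 3 {sage, fern, reed}.
    Root reed: left subtree has 2 nodes {sage, fern}, right has 0 { }.
      Root fern: left subtree has 1 node {sage}, right has 0 { }.
  Root poppy: left subtree has 0 nodes { }, right has 6 {ash, rye, lily, yew, ivy, kale}.
    Root lily: left subtree has 2 nodes {ash, rye}, right has 3 {yew, ivy, kale}.
      Root ash: left subtree has 0 nodes { }, right has 1 {rye}.
      Root kale: left subtree has 2 nodes {yew, ivy}, right has 0 { }.
        Root ivy: left subtree has 1 node {yew}, right has 0 { }.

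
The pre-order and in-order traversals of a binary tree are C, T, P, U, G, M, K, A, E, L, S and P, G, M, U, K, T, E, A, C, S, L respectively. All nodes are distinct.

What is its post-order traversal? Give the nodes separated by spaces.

M G K U P E A T S L C

The first element of pre-order is the root; it splits in-order into left and right subtrees.
Root C: left subtree has 8 nodes {P, G, M, U, K, T, E, A}, right has 2 {S, L}.
  Root T: left subtree has 5 nodes {P, G, M, U, K}, right has 2 {E, A}.
    Root P: left subtree has 0 nodes { }, right has 4 {G, M, U, K}.
      Root U: left subtree has 2 nodes {G, M}, right has 1 {K}.
        Root G: left subtree has 0 nodes { }, right has 1 {M}.
    Root A: left subtree has 1 node {E}, right has 0 { }.
  Root L: left subtree has 1 node {S}, right has 0 { }.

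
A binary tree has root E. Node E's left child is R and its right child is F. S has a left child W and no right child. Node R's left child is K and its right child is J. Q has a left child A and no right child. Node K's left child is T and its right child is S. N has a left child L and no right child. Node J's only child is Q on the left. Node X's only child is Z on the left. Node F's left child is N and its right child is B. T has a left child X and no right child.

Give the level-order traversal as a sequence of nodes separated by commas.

E, R, F, K, J, N, B, T, S, Q, L, X, W, A, Z

Level-order visits nodes level by level from the root, left to right within each level.
Level 0: E
Level 1: R, F
Level 2: K, J, N, B
Level 3: T, S, Q, L
Level 4: X, W, A
Level 5: Z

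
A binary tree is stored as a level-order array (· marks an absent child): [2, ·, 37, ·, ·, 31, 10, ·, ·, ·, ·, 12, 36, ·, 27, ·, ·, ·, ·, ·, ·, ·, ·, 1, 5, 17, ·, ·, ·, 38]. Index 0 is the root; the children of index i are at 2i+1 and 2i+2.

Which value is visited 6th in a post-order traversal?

Post-order visits the left subtree, then the right subtree, then the node.
At 2: no left child.
At 2: go right to 37.
  At 37: go left to 31.
    At 31: go left to 12.
      At 12: go left to 1.
        1 is a leaf — visit 1.
      At 12: go right to 5.
        5 is a leaf — visit 5.
      Visit 12.
    At 31: go right to 36.
      At 36: go left to 17.
        17 is a leaf — visit 17.
      At 36: no right child.
      Visit 36.
    Visit 31.
  At 37: go right to 10.
    At 10: no left child.
    At 10: go right to 27.
      At 27: go left to 38.
        38 is a leaf — visit 38.
      At 27: no right child.
      Visit 27.
    Visit 10.
  Visit 37.
Visit 2.
Full post-order sequence: 1, 5, 12, 17, 36, 31, 38, 27, 10, 37, 2.

31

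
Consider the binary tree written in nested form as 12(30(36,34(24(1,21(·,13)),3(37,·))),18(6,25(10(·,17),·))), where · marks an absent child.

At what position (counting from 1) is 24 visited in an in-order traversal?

In-order visits the left subtree, then the node, then the right subtree.
At 12: go left to 30.
  At 30: go left to 36.
    36 is a leaf — visit 36.
  Visit 30.
  At 30: go right to 34.
    At 34: go left to 24.
      At 24: go left to 1.
        1 is a leaf — visit 1.
      Visit 24.
      At 24: go right to 21.
        At 21: no left child.
        Visit 21.
        At 21: go right to 13.
          13 is a leaf — visit 13.
    Visit 34.
    At 34: go right to 3.
      At 3: go left to 37.
        37 is a leaf — visit 37.
      Visit 3.
      At 3: no right child.
Visit 12.
At 12: go right to 18.
  At 18: go left to 6.
    6 is a leaf — visit 6.
  Visit 18.
  At 18: go right to 25.
    At 25: go left to 10.
      At 10: no left child.
      Visit 10.
      At 10: go right to 17.
        17 is a leaf — visit 17.
    Visit 25.
    At 25: no right child.
Full in-order sequence: 36, 30, 1, 24, 21, 13, 34, 37, 3, 12, 6, 18, 10, 17, 25.

4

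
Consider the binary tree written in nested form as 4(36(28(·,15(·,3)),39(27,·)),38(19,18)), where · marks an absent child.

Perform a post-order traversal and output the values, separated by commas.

3, 15, 28, 27, 39, 36, 19, 18, 38, 4

Post-order visits the left subtree, then the right subtree, then the node.
At 4: go left to 36.
  At 36: go left to 28.
    At 28: no left child.
    At 28: go right to 15.
      At 15: no left child.
      At 15: go right to 3.
        3 is a leaf — visit 3.
      Visit 15.
    Visit 28.
  At 36: go right to 39.
    At 39: go left to 27.
      27 is a leaf — visit 27.
    At 39: no right child.
    Visit 39.
  Visit 36.
At 4: go right to 38.
  At 38: go left to 19.
    19 is a leaf — visit 19.
  At 38: go right to 18.
    18 is a leaf — visit 18.
  Visit 38.
Visit 4.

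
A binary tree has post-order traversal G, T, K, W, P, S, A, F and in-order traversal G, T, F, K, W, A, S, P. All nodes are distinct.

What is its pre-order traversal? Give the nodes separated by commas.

F, T, G, A, W, K, S, P

The last element of post-order is the root; it splits in-order into left and right subtrees.
Root F: left subtree has 2 nodes {G, T}, right has 5 {K, W, A, S, P}.
  Root T: left subtree has 1 node {G}, right has 0 { }.
  Root A: left subtree has 2 nodes {K, W}, right has 2 {S, P}.
    Root W: left subtree has 1 node {K}, right has 0 { }.
    Root S: left subtree has 0 nodes { }, right has 1 {P}.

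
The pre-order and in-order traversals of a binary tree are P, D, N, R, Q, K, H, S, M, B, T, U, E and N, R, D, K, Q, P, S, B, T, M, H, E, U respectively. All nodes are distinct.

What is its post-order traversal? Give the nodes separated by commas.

The first element of pre-order is the root; it splits in-order into left and right subtrees.
Root P: left subtree has 5 nodes {N, R, D, K, Q}, right has 7 {S, B, T, M, H, E, U}.
  Root D: left subtree has 2 nodes {N, R}, right has 2 {K, Q}.
    Root N: left subtree has 0 nodes { }, right has 1 {R}.
    Root Q: left subtree has 1 node {K}, right has 0 { }.
  Root H: left subtree has 4 nodes {S, B, T, M}, right has 2 {E, U}.
    Root S: left subtree has 0 nodes { }, right has 3 {B, T, M}.
      Root M: left subtree has 2 nodes {B, T}, right has 0 { }.
        Root B: left subtree has 0 nodes { }, right has 1 {T}.
    Root U: left subtree has 1 node {E}, right has 0 { }.

R, N, K, Q, D, T, B, M, S, E, U, H, P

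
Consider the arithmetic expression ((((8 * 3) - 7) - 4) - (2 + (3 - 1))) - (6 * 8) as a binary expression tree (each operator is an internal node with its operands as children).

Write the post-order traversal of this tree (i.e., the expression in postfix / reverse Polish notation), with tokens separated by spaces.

8 3 * 7 - 4 - 2 3 1 - + - 6 8 * -

Post-order on an expression tree gives postfix notation: for each operator, emit left operand, right operand, then the operator.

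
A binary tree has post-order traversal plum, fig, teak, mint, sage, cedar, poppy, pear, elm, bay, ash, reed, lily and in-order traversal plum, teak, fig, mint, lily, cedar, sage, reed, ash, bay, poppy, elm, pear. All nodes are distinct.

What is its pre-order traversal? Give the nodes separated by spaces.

The last element of post-order is the root; it splits in-order into left and right subtrees.
Root lily: left subtree has 4 nodes {plum, teak, fig, mint}, right has 8 {cedar, sage, reed, ash, bay, poppy, elm, pear}.
  Root mint: left subtree has 3 nodes {plum, teak, fig}, right has 0 { }.
    Root teak: left subtree has 1 node {plum}, right has 1 {fig}.
  Root reed: left subtree has 2 nodes {cedar, sage}, right has 5 {ash, bay, poppy, elm, pear}.
    Root cedar: left subtree has 0 nodes { }, right has 1 {sage}.
    Root ash: left subtree has 0 nodes { }, right has 4 {bay, poppy, elm, pear}.
      Root bay: left subtree has 0 nodes { }, right has 3 {poppy, elm, pear}.
        Root elm: left subtree has 1 node {poppy}, right has 1 {pear}.

lily mint teak plum fig reed cedar sage ash bay elm poppy pear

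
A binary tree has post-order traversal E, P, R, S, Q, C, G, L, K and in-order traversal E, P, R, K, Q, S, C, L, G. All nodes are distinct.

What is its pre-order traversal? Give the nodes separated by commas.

K, R, P, E, L, C, Q, S, G

The last element of post-order is the root; it splits in-order into left and right subtrees.
Root K: left subtree has 3 nodes {E, P, R}, right has 5 {Q, S, C, L, G}.
  Root R: left subtree has 2 nodes {E, P}, right has 0 { }.
    Root P: left subtree has 1 node {E}, right has 0 { }.
  Root L: left subtree has 3 nodes {Q, S, C}, right has 1 {G}.
    Root C: left subtree has 2 nodes {Q, S}, right has 0 { }.
      Root Q: left subtree has 0 nodes { }, right has 1 {S}.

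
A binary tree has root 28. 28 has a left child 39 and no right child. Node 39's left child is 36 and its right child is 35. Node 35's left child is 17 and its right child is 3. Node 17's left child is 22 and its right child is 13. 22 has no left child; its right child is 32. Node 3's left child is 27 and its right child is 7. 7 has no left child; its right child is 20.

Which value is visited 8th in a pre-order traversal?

13

Pre-order visits the node, then its left subtree, then its right subtree.
Visit 28.
At 28: go left to 39.
  Visit 39.
  At 39: go left to 36.
    36 is a leaf — visit 36.
  At 39: go right to 35.
    Visit 35.
    At 35: go left to 17.
      Visit 17.
      At 17: go left to 22.
        Visit 22.
        At 22: no left child.
        At 22: go right to 32.
          32 is a leaf — visit 32.
      At 17: go right to 13.
        13 is a leaf — visit 13.
    At 35: go right to 3.
      Visit 3.
      At 3: go left to 27.
        27 is a leaf — visit 27.
      At 3: go right to 7.
        Visit 7.
        At 7: no left child.
        At 7: go right to 20.
          20 is a leaf — visit 20.
At 28: no right child.
Full pre-order sequence: 28, 39, 36, 35, 17, 22, 32, 13, 3, 27, 7, 20.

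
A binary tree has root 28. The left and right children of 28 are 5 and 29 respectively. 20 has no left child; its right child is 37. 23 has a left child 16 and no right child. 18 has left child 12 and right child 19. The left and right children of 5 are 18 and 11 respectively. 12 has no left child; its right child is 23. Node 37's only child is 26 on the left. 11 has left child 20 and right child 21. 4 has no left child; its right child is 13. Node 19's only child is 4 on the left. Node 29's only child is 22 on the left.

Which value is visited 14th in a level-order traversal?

16

Level-order visits nodes level by level from the root, left to right within each level.
Level 0: 28
Level 1: 5, 29
Level 2: 18, 11, 22
Level 3: 12, 19, 20, 21
Level 4: 23, 4, 37
Level 5: 16, 13, 26
Full level-order sequence: 28, 5, 29, 18, 11, 22, 12, 19, 20, 21, 23, 4, 37, 16, 13, 26.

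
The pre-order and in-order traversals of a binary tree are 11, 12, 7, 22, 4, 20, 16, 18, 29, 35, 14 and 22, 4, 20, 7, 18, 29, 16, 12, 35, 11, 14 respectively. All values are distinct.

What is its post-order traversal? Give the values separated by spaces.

20 4 22 29 18 16 7 35 12 14 11

The first element of pre-order is the root; it splits in-order into left and right subtrees.
Root 11: left subtree has 9 nodes {22, 4, 20, 7, 18, 29, 16, 12, 35}, right has 1 {14}.
  Root 12: left subtree has 7 nodes {22, 4, 20, 7, 18, 29, 16}, right has 1 {35}.
    Root 7: left subtree has 3 nodes {22, 4, 20}, right has 3 {18, 29, 16}.
      Root 22: left subtree has 0 nodes { }, right has 2 {4, 20}.
        Root 4: left subtree has 0 nodes { }, right has 1 {20}.
      Root 16: left subtree has 2 nodes {18, 29}, right has 0 { }.
        Root 18: left subtree has 0 nodes { }, right has 1 {29}.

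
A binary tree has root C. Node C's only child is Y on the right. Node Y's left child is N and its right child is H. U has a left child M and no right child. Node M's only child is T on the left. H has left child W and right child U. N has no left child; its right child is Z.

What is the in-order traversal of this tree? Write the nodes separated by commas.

C, N, Z, Y, W, H, T, M, U

In-order visits the left subtree, then the node, then the right subtree.
At C: no left child.
Visit C.
At C: go right to Y.
  At Y: go left to N.
    At N: no left child.
    Visit N.
    At N: go right to Z.
      Z is a leaf — visit Z.
  Visit Y.
  At Y: go right to H.
    At H: go left to W.
      W is a leaf — visit W.
    Visit H.
    At H: go right to U.
      At U: go left to M.
        At M: go left to T.
          T is a leaf — visit T.
        Visit M.
        At M: no right child.
      Visit U.
      At U: no right child.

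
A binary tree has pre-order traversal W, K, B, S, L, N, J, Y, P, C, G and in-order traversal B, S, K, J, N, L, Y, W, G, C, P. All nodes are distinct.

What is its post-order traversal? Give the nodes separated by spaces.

The first element of pre-order is the root; it splits in-order into left and right subtrees.
Root W: left subtree has 7 nodes {B, S, K, J, N, L, Y}, right has 3 {G, C, P}.
  Root K: left subtree has 2 nodes {B, S}, right has 4 {J, N, L, Y}.
    Root B: left subtree has 0 nodes { }, right has 1 {S}.
    Root L: left subtree has 2 nodes {J, N}, right has 1 {Y}.
      Root N: left subtree has 1 node {J}, right has 0 { }.
  Root P: left subtree has 2 nodes {G, C}, right has 0 { }.
    Root C: left subtree has 1 node {G}, right has 0 { }.

S B J N Y L K G C P W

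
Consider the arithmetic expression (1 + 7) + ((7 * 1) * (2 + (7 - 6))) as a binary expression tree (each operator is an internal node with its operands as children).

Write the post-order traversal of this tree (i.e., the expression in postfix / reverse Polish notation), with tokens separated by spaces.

1 7 + 7 1 * 2 7 6 - + * +

Post-order on an expression tree gives postfix notation: for each operator, emit left operand, right operand, then the operator.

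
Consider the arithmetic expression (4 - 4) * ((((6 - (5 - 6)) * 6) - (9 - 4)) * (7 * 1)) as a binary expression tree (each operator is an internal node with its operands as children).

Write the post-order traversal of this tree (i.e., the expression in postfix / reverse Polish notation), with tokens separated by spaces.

Post-order on an expression tree gives postfix notation: for each operator, emit left operand, right operand, then the operator.

4 4 - 6 5 6 - - 6 * 9 4 - - 7 1 * * *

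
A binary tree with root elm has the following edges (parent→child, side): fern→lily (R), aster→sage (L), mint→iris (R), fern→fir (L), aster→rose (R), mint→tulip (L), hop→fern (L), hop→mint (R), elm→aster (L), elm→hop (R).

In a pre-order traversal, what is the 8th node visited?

Pre-order visits the node, then its left subtree, then its right subtree.
Visit elm.
At elm: go left to aster.
  Visit aster.
  At aster: go left to sage.
    sage is a leaf — visit sage.
  At aster: go right to rose.
    rose is a leaf — visit rose.
At elm: go right to hop.
  Visit hop.
  At hop: go left to fern.
    Visit fern.
    At fern: go left to fir.
      fir is a leaf — visit fir.
    At fern: go right to lily.
      lily is a leaf — visit lily.
  At hop: go right to mint.
    Visit mint.
    At mint: go left to tulip.
      tulip is a leaf — visit tulip.
    At mint: go right to iris.
      iris is a leaf — visit iris.
Full pre-order sequence: elm, aster, sage, rose, hop, fern, fir, lily, mint, tulip, iris.

lily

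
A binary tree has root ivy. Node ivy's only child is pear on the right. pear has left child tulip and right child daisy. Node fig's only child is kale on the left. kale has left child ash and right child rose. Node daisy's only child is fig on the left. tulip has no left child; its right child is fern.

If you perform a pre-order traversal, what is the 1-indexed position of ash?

8

Pre-order visits the node, then its left subtree, then its right subtree.
Visit ivy.
At ivy: no left child.
At ivy: go right to pear.
  Visit pear.
  At pear: go left to tulip.
    Visit tulip.
    At tulip: no left child.
    At tulip: go right to fern.
      fern is a leaf — visit fern.
  At pear: go right to daisy.
    Visit daisy.
    At daisy: go left to fig.
      Visit fig.
      At fig: go left to kale.
        Visit kale.
        At kale: go left to ash.
          ash is a leaf — visit ash.
        At kale: go right to rose.
          rose is a leaf — visit rose.
      At fig: no right child.
    At daisy: no right child.
Full pre-order sequence: ivy, pear, tulip, fern, daisy, fig, kale, ash, rose.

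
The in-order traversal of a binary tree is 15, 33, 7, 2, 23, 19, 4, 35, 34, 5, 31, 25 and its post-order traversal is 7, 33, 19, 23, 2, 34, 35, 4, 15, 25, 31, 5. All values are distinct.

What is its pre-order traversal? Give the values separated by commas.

5, 15, 4, 2, 33, 7, 23, 19, 35, 34, 31, 25

The last element of post-order is the root; it splits in-order into left and right subtrees.
Root 5: left subtree has 9 nodes {15, 33, 7, 2, 23, 19, 4, 35, 34}, right has 2 {31, 25}.
  Root 15: left subtree has 0 nodes { }, right has 8 {33, 7, 2, 23, 19, 4, 35, 34}.
    Root 4: left subtree has 5 nodes {33, 7, 2, 23, 19}, right has 2 {35, 34}.
      Root 2: left subtree has 2 nodes {33, 7}, right has 2 {23, 19}.
        Root 33: left subtree has 0 nodes { }, right has 1 {7}.
        Root 23: left subtree has 0 nodes { }, right has 1 {19}.
      Root 35: left subtree has 0 nodes { }, right has 1 {34}.
  Root 31: left subtree has 0 nodes { }, right has 1 {25}.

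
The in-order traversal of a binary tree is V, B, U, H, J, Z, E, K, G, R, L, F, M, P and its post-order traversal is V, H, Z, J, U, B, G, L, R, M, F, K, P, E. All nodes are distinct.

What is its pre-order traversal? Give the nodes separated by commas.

E, B, V, U, J, H, Z, P, K, F, R, G, L, M

The last element of post-order is the root; it splits in-order into left and right subtrees.
Root E: left subtree has 6 nodes {V, B, U, H, J, Z}, right has 7 {K, G, R, L, F, M, P}.
  Root B: left subtree has 1 node {V}, right has 4 {U, H, J, Z}.
    Root U: left subtree has 0 nodes { }, right has 3 {H, J, Z}.
      Root J: left subtree has 1 node {H}, right has 1 {Z}.
  Root P: left subtree has 6 nodes {K, G, R, L, F, M}, right has 0 { }.
    Root K: left subtree has 0 nodes { }, right has 5 {G, R, L, F, M}.
      Root F: left subtree has 3 nodes {G, R, L}, right has 1 {M}.
        Root R: left subtree has 1 node {G}, right has 1 {L}.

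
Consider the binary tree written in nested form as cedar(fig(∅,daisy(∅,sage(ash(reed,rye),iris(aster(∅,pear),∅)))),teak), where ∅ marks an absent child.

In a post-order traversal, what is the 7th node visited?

sage

Post-order visits the left subtree, then the right subtree, then the node.
At cedar: go left to fig.
  At fig: no left child.
  At fig: go right to daisy.
    At daisy: no left child.
    At daisy: go right to sage.
      At sage: go left to ash.
        At ash: go left to reed.
          reed is a leaf — visit reed.
        At ash: go right to rye.
          rye is a leaf — visit rye.
        Visit ash.
      At sage: go right to iris.
        At iris: go left to aster.
          At aster: no left child.
          At aster: go right to pear.
            pear is a leaf — visit pear.
          Visit aster.
        At iris: no right child.
        Visit iris.
      Visit sage.
    Visit daisy.
  Visit fig.
At cedar: go right to teak.
  teak is a leaf — visit teak.
Visit cedar.
Full post-order sequence: reed, rye, ash, pear, aster, iris, sage, daisy, fig, teak, cedar.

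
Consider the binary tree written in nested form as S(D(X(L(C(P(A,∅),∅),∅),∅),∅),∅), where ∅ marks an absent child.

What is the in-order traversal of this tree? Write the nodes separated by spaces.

In-order visits the left subtree, then the node, then the right subtree.
At S: go left to D.
  At D: go left to X.
    At X: go left to L.
      At L: go left to C.
        At C: go left to P.
          At P: go left to A.
            A is a leaf — visit A.
          Visit P.
          At P: no right child.
        Visit C.
        At C: no right child.
      Visit L.
      At L: no right child.
    Visit X.
    At X: no right child.
  Visit D.
  At D: no right child.
Visit S.
At S: no right child.

A P C L X D S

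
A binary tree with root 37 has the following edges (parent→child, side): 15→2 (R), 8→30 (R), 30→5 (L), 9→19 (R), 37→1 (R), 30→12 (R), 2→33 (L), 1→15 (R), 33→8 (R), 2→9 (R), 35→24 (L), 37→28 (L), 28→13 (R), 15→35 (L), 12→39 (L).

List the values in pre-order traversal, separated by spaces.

Pre-order visits the node, then its left subtree, then its right subtree.
Visit 37.
At 37: go left to 28.
  Visit 28.
  At 28: no left child.
  At 28: go right to 13.
    13 is a leaf — visit 13.
At 37: go right to 1.
  Visit 1.
  At 1: no left child.
  At 1: go right to 15.
    Visit 15.
    At 15: go left to 35.
      Visit 35.
      At 35: go left to 24.
        24 is a leaf — visit 24.
      At 35: no right child.
    At 15: go right to 2.
      Visit 2.
      At 2: go left to 33.
        Visit 33.
        At 33: no left child.
        At 33: go right to 8.
          Visit 8.
          At 8: no left child.
          At 8: go right to 30.
            Visit 30.
            At 30: go left to 5.
              5 is a leaf — visit 5.
            At 30: go right to 12.
              Visit 12.
              At 12: go left to 39.
                39 is a leaf — visit 39.
              At 12: no right child.
      At 2: go right to 9.
        Visit 9.
        At 9: no left child.
        At 9: go right to 19.
          19 is a leaf — visit 19.

37 28 13 1 15 35 24 2 33 8 30 5 12 39 9 19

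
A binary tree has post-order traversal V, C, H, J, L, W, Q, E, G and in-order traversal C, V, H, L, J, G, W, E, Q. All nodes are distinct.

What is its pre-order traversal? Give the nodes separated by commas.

G, L, H, C, V, J, E, W, Q

The last element of post-order is the root; it splits in-order into left and right subtrees.
Root G: left subtree has 5 nodes {C, V, H, L, J}, right has 3 {W, E, Q}.
  Root L: left subtree has 3 nodes {C, V, H}, right has 1 {J}.
    Root H: left subtree has 2 nodes {C, V}, right has 0 { }.
      Root C: left subtree has 0 nodes { }, right has 1 {V}.
  Root E: left subtree has 1 node {W}, right has 1 {Q}.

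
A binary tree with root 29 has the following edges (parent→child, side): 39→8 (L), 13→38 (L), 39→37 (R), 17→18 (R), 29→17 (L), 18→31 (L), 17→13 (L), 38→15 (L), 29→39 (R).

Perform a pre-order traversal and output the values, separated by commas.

29, 17, 13, 38, 15, 18, 31, 39, 8, 37

Pre-order visits the node, then its left subtree, then its right subtree.
Visit 29.
At 29: go left to 17.
  Visit 17.
  At 17: go left to 13.
    Visit 13.
    At 13: go left to 38.
      Visit 38.
      At 38: go left to 15.
        15 is a leaf — visit 15.
      At 38: no right child.
    At 13: no right child.
  At 17: go right to 18.
    Visit 18.
    At 18: go left to 31.
      31 is a leaf — visit 31.
    At 18: no right child.
At 29: go right to 39.
  Visit 39.
  At 39: go left to 8.
    8 is a leaf — visit 8.
  At 39: go right to 37.
    37 is a leaf — visit 37.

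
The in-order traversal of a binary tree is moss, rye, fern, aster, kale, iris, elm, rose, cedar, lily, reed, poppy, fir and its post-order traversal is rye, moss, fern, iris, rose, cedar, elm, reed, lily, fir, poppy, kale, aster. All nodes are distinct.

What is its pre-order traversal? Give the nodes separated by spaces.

The last element of post-order is the root; it splits in-order into left and right subtrees.
Root aster: left subtree has 3 nodes {moss, rye, fern}, right has 9 {kale, iris, elm, rose, cedar, lily, reed, poppy, fir}.
  Root fern: left subtree has 2 nodes {moss, rye}, right has 0 { }.
    Root moss: left subtree has 0 nodes { }, right has 1 {rye}.
  Root kale: left subtree has 0 nodes { }, right has 8 {iris, elm, rose, cedar, lily, reed, poppy, fir}.
    Root poppy: left subtree has 6 nodes {iris, elm, rose, cedar, lily, reed}, right has 1 {fir}.
      Root lily: left subtree has 4 nodes {iris, elm, rose, cedar}, right has 1 {reed}.
        Root elm: left subtree has 1 node {iris}, right has 2 {rose, cedar}.
          Root cedar: left subtree has 1 node {rose}, right has 0 { }.

aster fern moss rye kale poppy lily elm iris cedar rose reed fir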